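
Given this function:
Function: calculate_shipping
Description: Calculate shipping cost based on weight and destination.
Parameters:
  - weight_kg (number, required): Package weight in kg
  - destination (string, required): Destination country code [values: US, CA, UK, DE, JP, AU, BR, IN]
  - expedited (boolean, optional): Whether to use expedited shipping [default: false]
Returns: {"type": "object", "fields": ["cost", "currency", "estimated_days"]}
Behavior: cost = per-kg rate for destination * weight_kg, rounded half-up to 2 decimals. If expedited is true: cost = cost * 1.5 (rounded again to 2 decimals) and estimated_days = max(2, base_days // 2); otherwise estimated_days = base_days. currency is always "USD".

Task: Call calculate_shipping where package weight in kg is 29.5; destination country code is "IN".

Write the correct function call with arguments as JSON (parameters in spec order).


Mapping each described value to its parameter name:
  'Package weight in kg' -> weight_kg = 29.5
  'Destination country code' -> destination = "IN"
calculate_shipping({"weight_kg": 29.5, "destination": "IN"})


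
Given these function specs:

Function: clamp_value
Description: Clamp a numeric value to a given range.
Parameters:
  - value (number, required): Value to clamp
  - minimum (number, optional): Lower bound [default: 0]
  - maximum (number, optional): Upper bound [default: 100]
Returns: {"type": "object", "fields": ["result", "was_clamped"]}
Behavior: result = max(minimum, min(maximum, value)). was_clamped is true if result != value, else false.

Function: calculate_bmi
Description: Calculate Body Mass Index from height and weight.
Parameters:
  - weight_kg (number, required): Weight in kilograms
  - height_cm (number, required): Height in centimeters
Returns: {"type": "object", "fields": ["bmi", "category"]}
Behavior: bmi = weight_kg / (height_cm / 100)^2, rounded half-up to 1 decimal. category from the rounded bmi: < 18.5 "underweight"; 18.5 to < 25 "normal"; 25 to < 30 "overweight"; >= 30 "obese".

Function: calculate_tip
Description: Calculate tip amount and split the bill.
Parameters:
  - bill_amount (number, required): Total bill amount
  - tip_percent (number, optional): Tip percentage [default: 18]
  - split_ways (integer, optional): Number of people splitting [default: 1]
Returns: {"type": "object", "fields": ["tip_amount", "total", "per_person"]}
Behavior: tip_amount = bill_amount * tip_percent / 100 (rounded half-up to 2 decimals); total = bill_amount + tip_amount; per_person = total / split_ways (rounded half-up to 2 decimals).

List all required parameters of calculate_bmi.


Parameters of calculate_bmi and their required/optional flag:
  weight_kg: required
  height_cm: required
height_cm, weight_kg


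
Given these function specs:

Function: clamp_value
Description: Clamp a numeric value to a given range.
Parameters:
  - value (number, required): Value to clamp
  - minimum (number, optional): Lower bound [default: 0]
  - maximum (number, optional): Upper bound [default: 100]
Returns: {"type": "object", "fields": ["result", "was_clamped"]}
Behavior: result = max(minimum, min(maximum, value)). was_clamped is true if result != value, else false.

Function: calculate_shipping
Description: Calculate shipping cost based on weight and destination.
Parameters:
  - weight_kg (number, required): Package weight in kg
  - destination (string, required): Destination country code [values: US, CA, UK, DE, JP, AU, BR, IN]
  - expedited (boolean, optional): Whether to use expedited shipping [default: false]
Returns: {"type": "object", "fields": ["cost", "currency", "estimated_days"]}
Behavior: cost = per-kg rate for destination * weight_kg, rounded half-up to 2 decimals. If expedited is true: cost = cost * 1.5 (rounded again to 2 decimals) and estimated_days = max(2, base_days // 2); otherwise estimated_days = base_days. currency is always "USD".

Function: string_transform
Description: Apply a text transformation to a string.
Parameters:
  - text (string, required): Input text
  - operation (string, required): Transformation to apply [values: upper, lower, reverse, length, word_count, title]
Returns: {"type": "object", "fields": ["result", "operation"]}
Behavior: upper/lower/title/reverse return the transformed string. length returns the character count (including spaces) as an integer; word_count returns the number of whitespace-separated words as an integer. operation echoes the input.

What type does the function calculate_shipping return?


The calculate_shipping spec declares Returns: {"type": "object", "fields": ["cost", "currency", "estimated_days"]}
Type:
object


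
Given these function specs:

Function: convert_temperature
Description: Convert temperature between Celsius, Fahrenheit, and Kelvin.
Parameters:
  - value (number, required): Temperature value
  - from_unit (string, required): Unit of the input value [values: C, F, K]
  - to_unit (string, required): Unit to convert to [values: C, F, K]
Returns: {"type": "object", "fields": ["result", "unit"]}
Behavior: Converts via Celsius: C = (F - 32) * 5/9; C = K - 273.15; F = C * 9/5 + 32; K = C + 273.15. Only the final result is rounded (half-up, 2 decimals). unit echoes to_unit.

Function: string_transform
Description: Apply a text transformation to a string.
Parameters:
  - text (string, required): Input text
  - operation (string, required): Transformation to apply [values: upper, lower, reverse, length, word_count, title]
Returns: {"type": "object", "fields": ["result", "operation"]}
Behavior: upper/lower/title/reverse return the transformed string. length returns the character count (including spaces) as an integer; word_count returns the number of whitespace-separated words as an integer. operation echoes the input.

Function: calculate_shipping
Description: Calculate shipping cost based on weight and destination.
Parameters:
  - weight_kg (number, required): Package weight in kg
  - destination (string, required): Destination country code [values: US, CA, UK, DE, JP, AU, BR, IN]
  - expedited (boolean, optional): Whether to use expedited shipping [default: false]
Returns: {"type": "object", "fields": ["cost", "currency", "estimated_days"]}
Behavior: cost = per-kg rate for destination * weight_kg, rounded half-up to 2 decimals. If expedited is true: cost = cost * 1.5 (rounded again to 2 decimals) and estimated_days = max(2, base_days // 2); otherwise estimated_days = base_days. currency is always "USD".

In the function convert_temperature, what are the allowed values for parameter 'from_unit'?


The convert_temperature spec declares:
  - from_unit (string, required): Unit of the input value [values: C, F, K]
Allowed values:
C, F, K


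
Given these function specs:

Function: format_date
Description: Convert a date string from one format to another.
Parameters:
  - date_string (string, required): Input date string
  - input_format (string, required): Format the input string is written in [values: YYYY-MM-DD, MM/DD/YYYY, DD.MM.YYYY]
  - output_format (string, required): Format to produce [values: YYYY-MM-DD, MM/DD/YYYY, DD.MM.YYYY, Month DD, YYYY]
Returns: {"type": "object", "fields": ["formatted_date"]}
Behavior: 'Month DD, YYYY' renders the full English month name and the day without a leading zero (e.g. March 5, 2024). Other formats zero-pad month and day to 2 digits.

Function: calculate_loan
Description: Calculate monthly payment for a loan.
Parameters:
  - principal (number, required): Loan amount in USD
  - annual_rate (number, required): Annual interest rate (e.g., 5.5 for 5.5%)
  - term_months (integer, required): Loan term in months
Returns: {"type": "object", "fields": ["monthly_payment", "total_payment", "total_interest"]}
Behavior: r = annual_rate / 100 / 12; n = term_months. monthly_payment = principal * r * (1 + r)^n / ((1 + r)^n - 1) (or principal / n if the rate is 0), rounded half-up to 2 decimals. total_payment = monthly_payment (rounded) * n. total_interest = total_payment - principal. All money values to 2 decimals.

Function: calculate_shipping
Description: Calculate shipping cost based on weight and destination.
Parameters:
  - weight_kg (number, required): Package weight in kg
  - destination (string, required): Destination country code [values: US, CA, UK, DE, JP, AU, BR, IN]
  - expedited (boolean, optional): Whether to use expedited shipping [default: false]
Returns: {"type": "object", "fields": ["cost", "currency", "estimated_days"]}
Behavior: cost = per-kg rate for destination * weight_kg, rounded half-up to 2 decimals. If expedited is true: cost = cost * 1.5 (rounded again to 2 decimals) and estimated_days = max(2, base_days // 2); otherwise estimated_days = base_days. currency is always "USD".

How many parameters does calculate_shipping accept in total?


Parameters of calculate_shipping: weight_kg (required), destination (required), expedited (optional)
Total:
3


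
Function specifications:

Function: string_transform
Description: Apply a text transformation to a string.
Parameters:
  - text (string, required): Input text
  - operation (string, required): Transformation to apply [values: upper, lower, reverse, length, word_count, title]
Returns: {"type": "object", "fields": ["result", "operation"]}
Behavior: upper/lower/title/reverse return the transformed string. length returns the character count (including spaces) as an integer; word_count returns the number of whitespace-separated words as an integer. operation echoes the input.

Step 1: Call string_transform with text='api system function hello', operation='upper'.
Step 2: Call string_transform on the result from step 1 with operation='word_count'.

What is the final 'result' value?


Step 1: string_transform(text='api system function hello', operation='upper')
  -> result = 'API SYSTEM FUNCTION HELLO'
Step 2: string_transform(text='API SYSTEM FUNCTION HELLO', operation='word_count')
  words: API, SYSTEM, FUNCTION, HELLO -> 4
  -> result = 4
4


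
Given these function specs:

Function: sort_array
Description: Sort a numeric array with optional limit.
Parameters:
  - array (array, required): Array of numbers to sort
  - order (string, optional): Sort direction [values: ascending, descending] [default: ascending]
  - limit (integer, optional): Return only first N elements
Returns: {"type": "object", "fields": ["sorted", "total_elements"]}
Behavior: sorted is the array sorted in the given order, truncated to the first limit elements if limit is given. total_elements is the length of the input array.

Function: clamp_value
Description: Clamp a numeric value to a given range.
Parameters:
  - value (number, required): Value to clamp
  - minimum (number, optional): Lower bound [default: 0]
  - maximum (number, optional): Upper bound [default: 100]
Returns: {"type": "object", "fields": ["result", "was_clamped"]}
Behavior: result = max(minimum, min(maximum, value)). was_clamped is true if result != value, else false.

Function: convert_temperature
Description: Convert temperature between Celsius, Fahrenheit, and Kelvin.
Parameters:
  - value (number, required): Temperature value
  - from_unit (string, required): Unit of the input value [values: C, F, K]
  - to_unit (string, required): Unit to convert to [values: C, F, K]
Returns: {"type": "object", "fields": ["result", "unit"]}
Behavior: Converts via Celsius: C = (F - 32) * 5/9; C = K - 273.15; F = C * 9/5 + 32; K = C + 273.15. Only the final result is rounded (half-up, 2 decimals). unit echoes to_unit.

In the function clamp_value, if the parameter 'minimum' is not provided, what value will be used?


The clamp_value spec declares:
  - minimum (number, optional): Lower bound [default: 0]
Default:
0


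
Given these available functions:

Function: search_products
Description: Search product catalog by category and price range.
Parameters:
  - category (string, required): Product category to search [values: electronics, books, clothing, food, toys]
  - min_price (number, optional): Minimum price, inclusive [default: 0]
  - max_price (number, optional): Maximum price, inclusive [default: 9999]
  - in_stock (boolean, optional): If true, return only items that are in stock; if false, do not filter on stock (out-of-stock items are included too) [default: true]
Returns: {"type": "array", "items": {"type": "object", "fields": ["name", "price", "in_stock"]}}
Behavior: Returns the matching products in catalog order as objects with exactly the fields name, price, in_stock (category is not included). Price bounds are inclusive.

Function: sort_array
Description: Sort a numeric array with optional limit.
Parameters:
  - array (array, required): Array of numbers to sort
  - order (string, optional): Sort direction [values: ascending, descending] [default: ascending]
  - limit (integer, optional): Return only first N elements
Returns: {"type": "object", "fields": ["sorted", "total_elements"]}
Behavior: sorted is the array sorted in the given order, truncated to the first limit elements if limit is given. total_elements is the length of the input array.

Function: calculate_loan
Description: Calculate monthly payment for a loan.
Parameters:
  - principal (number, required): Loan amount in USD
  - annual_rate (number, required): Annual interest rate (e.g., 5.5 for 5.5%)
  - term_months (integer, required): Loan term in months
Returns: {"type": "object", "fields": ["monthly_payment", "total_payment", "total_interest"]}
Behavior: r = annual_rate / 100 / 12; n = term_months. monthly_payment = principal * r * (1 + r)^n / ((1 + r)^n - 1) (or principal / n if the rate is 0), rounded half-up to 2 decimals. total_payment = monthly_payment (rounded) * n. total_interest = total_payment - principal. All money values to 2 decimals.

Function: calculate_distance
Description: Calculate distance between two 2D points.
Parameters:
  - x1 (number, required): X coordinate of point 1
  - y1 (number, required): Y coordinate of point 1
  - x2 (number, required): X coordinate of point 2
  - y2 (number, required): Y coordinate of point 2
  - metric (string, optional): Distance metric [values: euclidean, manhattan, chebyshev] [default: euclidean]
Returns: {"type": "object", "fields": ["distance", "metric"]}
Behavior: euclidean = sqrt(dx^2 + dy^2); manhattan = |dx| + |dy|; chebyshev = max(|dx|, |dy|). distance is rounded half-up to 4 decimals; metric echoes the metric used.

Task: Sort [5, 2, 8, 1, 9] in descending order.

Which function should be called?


The task needs a function whose description is: Sort a numeric array with optional limit.
sort_array


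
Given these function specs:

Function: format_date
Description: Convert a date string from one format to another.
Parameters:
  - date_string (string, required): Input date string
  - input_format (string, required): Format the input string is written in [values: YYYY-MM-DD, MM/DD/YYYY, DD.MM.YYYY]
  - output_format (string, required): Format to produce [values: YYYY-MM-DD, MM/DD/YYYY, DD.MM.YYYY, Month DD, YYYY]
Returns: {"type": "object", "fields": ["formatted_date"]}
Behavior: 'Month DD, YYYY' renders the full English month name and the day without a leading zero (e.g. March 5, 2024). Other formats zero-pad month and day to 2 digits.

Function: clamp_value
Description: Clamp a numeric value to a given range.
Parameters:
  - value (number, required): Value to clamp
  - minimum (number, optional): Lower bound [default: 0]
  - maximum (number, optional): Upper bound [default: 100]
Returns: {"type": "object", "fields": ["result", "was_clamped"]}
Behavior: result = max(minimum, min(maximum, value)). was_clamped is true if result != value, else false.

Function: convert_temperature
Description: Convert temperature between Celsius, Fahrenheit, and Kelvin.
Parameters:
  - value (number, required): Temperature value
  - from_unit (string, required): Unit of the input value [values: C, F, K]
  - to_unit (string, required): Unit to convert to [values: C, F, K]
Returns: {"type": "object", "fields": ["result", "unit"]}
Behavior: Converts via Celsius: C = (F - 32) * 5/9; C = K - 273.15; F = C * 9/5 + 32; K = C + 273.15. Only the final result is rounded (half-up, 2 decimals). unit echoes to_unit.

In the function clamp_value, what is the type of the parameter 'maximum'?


The clamp_value spec declares:
  - maximum (number, optional): Upper bound [default: 100]
Type:
number


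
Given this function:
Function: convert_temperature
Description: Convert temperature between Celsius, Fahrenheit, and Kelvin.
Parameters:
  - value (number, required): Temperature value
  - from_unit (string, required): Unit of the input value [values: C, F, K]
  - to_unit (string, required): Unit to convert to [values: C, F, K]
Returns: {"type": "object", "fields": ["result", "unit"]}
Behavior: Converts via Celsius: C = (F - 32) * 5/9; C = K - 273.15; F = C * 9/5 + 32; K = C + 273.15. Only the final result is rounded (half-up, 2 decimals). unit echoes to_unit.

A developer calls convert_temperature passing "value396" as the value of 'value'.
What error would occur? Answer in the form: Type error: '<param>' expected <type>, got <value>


Spec: 'value' is declared as number; "value396" is a string.
Type error: 'value' expected number, got "value396"


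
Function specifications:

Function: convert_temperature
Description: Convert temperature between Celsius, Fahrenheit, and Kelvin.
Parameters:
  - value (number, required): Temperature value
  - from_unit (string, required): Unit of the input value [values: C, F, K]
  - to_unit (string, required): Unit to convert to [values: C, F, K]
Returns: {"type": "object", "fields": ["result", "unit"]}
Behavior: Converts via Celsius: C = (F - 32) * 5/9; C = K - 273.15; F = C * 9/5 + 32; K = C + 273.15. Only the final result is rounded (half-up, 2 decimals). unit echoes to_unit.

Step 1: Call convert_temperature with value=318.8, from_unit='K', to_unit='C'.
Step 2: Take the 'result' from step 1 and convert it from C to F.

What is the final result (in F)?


Step 1: convert_temperature(value=318.8, from_unit=K, to_unit=C)
  To C: 318.8 - 273.15 = 45.65
  Target is C: 45.65
  Round to 2 decimals: 45.65
  -> result = 45.65 C
Step 2: convert_temperature(value=45.65, from_unit=C, to_unit=F)
  Input already in C: 45.65
  To F: 45.65 * 9/5 + 32 = 114.17
  Round to 2 decimals: 114.17
  -> result = 114.17 F
114.17 F


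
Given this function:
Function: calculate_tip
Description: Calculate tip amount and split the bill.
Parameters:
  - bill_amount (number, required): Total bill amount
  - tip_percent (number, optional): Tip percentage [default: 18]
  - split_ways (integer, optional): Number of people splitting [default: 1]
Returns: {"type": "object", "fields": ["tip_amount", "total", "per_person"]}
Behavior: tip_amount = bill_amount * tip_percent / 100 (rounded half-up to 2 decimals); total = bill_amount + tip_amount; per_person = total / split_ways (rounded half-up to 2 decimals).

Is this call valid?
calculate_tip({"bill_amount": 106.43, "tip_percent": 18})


Checking all required parameters present and types match... All valid.
Valid


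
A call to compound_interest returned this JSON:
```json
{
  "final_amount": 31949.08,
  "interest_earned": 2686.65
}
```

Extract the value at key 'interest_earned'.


2686.65


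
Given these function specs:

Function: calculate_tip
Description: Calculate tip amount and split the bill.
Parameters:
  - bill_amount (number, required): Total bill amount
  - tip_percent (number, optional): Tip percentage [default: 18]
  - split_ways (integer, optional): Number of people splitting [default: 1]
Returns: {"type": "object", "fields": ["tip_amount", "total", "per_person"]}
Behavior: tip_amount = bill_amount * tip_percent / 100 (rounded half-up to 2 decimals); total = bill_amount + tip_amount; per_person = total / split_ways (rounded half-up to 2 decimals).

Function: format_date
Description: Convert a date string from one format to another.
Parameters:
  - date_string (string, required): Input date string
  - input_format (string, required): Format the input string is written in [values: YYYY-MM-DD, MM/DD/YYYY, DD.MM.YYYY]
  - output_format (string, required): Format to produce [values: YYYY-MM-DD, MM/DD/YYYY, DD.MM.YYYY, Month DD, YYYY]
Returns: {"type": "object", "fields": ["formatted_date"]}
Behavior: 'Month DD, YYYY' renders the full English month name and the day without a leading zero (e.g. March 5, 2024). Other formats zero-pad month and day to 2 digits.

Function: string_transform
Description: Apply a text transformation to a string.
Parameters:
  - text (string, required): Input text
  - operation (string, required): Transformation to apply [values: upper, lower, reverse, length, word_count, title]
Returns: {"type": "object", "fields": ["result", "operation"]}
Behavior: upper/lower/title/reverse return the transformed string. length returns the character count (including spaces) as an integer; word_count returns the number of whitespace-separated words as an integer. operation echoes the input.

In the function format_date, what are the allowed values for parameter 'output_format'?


The format_date spec declares:
  - output_format (string, required): Format to produce [values: YYYY-MM-DD, MM/DD/YYYY, DD.MM.YYYY, Month DD, YYYY]
Allowed values:
YYYY-MM-DD, MM/DD/YYYY, DD.MM.YYYY, Month DD, YYYY


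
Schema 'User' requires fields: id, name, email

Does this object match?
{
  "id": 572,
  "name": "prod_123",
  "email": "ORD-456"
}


Checking required fields... All present.
Valid - all required fields present


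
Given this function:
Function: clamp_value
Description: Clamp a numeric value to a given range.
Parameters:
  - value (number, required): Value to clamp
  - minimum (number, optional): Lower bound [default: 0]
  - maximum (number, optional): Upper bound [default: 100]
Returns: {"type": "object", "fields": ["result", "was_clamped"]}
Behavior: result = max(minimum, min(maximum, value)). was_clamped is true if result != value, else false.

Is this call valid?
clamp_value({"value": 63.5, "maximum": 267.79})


Checking all required parameters present and types match... All valid.
Valid


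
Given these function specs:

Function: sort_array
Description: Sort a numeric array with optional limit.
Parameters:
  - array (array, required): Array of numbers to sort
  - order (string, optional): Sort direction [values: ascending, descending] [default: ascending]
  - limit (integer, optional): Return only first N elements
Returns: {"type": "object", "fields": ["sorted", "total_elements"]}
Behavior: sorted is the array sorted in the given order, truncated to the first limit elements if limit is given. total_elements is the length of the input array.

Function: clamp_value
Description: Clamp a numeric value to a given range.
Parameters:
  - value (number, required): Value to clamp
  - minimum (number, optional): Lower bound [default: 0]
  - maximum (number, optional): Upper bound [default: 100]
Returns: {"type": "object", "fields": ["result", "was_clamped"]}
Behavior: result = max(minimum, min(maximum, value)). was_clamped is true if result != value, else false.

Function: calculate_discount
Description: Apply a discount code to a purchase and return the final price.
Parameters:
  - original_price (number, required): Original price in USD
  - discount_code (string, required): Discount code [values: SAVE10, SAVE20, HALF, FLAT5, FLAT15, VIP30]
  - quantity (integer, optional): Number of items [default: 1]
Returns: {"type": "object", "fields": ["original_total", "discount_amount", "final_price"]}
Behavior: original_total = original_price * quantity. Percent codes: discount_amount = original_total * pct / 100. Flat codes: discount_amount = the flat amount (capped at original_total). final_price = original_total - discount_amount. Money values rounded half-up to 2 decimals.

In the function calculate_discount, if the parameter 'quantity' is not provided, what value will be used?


The calculate_discount spec declares:
  - quantity (integer, optional): Number of items [default: 1]
Default:
1


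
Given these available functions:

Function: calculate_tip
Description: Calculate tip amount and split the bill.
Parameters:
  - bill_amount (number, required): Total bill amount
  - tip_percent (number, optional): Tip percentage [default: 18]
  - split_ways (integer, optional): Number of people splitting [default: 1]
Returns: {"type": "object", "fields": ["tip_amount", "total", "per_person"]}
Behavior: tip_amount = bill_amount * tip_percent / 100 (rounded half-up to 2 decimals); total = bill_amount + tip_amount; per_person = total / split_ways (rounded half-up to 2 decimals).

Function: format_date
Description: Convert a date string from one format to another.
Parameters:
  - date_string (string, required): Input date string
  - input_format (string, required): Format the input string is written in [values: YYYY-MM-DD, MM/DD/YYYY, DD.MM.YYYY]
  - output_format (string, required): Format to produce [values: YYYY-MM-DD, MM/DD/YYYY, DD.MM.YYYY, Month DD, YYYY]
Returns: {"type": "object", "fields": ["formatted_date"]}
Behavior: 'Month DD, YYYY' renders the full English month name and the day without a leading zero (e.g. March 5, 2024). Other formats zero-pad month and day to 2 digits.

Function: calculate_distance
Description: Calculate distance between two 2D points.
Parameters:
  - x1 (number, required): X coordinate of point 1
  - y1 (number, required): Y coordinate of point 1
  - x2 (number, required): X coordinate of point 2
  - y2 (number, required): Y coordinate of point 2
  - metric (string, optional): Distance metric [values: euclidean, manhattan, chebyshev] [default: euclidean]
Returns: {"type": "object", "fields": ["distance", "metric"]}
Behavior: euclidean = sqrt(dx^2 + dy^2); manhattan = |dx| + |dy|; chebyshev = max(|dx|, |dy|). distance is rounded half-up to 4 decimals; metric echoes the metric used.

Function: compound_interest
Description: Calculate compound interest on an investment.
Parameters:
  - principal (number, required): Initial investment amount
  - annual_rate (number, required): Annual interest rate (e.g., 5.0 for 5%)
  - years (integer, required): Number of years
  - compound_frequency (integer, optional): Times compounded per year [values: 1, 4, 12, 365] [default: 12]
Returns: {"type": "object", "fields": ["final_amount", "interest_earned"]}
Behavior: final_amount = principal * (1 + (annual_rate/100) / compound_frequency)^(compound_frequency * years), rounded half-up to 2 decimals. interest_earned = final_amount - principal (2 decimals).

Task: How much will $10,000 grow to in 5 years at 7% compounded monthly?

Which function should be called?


The task needs a function whose description is: Calculate compound interest on an investment.
compound_interest


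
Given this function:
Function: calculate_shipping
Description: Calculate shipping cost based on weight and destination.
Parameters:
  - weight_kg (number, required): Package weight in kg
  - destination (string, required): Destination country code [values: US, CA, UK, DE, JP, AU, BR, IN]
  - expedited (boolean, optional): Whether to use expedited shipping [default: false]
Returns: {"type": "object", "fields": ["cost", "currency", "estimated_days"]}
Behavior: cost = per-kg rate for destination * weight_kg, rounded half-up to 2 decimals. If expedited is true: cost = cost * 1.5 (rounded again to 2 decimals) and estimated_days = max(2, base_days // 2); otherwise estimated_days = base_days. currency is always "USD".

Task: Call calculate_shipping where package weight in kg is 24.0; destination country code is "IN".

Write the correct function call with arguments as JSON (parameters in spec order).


Mapping each described value to its parameter name:
  'Package weight in kg' -> weight_kg = 24.0
  'Destination country code' -> destination = "IN"
calculate_shipping({"weight_kg": 24.0, "destination": "IN"})


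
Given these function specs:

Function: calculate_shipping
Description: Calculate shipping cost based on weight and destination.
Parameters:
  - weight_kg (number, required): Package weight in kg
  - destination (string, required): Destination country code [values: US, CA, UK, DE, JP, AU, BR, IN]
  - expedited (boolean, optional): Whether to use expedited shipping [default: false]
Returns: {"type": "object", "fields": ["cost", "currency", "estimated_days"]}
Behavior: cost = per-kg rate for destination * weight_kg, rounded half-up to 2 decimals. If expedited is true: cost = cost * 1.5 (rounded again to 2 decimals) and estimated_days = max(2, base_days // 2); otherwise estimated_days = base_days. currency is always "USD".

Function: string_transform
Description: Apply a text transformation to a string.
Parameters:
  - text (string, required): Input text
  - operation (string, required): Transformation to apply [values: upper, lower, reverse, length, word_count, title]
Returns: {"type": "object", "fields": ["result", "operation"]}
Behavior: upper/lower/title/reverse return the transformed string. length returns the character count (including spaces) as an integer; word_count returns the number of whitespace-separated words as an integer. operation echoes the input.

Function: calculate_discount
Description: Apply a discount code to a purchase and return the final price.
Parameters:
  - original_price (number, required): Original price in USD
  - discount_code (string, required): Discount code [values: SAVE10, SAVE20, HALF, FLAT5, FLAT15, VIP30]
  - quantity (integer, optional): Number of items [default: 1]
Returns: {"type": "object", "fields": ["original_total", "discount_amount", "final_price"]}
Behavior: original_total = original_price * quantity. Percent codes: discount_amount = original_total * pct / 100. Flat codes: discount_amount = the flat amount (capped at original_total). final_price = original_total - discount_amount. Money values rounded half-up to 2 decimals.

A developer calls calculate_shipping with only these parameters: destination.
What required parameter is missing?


Required parameters: weight_kg, destination
Provided: destination
Missing: weight_kg
weight_kg


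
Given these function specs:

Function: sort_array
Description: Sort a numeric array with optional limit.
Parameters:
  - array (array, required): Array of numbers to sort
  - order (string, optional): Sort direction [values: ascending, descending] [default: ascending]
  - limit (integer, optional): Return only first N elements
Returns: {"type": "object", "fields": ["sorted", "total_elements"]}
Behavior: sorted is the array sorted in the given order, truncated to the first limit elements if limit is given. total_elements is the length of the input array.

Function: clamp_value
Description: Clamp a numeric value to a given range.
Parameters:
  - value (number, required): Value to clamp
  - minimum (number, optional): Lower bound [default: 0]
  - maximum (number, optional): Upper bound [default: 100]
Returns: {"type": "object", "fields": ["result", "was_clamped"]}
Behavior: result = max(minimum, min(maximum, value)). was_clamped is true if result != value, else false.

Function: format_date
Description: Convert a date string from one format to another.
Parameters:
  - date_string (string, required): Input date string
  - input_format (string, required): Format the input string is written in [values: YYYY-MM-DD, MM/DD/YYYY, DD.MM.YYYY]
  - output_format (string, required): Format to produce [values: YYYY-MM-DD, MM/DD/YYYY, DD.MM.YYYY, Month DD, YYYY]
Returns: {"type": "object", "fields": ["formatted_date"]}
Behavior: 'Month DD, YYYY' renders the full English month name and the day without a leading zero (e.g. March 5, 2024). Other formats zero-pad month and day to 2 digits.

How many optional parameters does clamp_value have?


Parameters of clamp_value: value (required), minimum (optional), maximum (optional)
Optional count:
2


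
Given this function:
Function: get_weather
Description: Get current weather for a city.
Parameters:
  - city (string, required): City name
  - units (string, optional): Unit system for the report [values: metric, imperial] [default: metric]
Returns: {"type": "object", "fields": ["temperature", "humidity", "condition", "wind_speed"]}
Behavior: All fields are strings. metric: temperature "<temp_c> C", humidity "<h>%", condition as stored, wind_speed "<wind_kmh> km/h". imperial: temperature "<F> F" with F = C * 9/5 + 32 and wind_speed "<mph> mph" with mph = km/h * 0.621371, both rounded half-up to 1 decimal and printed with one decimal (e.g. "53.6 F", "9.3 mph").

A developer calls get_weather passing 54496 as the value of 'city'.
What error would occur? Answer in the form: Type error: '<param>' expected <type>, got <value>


Spec: 'city' is declared as string; 54496 is an integer.
Type error: 'city' expected string, got 54496


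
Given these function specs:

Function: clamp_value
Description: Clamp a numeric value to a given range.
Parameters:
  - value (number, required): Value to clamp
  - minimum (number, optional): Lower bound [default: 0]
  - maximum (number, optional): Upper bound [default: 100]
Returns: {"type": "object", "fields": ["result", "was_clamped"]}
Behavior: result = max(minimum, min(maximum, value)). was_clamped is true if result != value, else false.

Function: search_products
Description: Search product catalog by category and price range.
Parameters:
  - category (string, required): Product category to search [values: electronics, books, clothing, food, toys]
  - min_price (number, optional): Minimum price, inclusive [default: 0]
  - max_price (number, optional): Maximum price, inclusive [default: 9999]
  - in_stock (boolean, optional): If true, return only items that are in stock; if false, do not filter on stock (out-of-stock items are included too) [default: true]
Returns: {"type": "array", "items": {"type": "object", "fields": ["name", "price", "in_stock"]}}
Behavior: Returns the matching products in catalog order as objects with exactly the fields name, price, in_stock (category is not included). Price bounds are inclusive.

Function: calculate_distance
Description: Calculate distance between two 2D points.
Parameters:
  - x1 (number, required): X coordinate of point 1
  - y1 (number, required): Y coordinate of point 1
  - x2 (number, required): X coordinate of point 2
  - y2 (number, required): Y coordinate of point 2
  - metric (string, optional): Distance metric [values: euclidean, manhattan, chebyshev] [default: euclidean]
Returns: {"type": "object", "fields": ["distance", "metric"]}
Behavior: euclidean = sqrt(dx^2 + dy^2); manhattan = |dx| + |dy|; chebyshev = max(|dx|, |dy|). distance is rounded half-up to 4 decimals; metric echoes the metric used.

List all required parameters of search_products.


Parameters of search_products and their required/optional flag:
  category: required
  min_price: optional
  max_price: optional
  in_stock: optional
category


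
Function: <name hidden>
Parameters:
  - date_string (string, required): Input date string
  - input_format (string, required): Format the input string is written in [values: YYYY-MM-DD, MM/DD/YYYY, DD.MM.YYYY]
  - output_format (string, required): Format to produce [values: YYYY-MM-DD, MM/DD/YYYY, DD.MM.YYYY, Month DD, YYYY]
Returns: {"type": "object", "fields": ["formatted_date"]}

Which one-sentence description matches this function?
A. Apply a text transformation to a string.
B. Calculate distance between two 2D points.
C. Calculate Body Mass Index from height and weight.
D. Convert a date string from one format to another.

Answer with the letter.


Parameters date_string, input_format, output_format and return ["formatted_date"] fit: Convert a date string from one format to another.
D


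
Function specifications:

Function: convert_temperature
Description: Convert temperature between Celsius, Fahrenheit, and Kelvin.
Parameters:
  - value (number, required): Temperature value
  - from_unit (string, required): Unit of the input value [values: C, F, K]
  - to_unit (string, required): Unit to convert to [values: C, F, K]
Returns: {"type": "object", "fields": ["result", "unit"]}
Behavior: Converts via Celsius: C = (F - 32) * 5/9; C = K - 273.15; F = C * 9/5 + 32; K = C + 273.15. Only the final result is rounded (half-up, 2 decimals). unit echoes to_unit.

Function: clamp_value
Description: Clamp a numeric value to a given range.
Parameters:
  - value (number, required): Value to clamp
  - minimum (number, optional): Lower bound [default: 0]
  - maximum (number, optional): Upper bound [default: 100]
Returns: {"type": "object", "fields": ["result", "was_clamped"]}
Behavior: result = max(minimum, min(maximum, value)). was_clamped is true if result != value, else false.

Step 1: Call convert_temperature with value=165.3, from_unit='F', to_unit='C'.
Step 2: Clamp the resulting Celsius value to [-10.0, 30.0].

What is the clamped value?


Step 1: convert_temperature(value=165.3, from_unit=F, to_unit=C)
  To C: (165.3 - 32) * 5/9 = 74.055556
  Target is C: 74.055556
  Round to 2 decimals: 74.06
  -> result = 74.06 C
Step 2: clamp_value(value=74.06, minimum=-10.0, maximum=30.0)
  result = max(-10.0, min(30.0, 74.06)) = max(-10.0, 30.0) = 30.0
  was_clamped = (30.0 != 74.06) = true
  -> result = 30.0
30.0


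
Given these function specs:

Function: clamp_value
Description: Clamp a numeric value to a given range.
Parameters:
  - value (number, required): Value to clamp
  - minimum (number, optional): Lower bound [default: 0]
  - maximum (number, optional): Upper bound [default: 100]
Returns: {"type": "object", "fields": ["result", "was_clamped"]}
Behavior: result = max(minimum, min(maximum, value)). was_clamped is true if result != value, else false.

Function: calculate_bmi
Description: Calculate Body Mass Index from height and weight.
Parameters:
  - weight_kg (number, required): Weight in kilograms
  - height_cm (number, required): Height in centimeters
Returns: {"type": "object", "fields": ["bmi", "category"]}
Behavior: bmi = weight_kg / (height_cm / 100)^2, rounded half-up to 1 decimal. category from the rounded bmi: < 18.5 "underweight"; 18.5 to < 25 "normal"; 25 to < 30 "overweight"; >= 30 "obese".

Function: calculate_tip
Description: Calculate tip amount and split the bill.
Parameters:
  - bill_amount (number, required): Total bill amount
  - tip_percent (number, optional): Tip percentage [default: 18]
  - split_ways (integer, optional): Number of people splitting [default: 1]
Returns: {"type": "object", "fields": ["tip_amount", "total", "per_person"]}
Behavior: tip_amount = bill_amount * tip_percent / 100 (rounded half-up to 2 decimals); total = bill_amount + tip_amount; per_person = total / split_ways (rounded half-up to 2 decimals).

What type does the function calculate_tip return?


The calculate_tip spec declares Returns: {"type": "object", "fields": ["tip_amount", "total", "per_person"]}
Type:
object


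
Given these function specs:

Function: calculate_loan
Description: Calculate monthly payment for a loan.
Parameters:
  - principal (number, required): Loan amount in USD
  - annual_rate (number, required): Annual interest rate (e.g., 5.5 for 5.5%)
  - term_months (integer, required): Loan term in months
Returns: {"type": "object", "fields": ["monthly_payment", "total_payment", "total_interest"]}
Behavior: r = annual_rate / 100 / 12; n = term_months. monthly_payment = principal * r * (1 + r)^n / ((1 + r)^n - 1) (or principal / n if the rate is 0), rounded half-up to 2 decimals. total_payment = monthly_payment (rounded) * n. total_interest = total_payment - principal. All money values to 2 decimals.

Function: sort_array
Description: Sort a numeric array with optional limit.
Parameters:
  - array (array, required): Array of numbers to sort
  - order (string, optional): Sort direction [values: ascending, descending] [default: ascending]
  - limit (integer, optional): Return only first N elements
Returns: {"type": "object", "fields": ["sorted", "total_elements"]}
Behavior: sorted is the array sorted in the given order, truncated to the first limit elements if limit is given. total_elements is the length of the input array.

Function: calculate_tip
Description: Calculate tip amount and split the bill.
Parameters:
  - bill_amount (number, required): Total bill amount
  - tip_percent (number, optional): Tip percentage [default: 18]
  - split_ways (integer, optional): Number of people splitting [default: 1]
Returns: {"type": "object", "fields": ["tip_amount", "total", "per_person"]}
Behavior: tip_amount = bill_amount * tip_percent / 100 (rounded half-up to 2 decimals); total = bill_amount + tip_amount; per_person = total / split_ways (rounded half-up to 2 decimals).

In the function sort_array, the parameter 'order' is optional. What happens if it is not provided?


The sort_array spec declares:
  - order (string, optional): Sort direction [values: ascending, descending] [default: ascending]
It defaults to ascending
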